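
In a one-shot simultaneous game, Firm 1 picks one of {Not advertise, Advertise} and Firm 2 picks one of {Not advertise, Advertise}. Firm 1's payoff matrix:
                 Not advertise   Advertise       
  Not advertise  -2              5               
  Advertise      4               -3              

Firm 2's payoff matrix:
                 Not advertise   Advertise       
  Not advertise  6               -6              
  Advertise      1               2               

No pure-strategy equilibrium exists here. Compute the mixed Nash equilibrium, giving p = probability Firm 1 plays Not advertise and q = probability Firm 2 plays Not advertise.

Firm 1's mix must leave Firm 2 indifferent between Not advertise and Advertise.
  Firm 2's payoff to Not advertise: p·6 + (1−p)·1 = 5p + 1
  Firm 2's payoff to Advertise: p·(-6) + (1−p)·2 = -8p + 2
  5p + 1 = -8p + 2  ⇒  13p = 1  ⇒  p = 1/13.
Firm 2's mix must leave Firm 1 indifferent between Not advertise and Advertise.
  Firm 1's payoff to Not advertise: q·(-2) + (1−q)·5 = -7q + 5
  Firm 1's payoff to Advertise: q·4 + (1−q)·(-3) = 7q - 3
  -7q + 5 = 7q - 3  ⇒  -14q = -8  ⇒  q = 4/7.

p = 1/13, q = 4/7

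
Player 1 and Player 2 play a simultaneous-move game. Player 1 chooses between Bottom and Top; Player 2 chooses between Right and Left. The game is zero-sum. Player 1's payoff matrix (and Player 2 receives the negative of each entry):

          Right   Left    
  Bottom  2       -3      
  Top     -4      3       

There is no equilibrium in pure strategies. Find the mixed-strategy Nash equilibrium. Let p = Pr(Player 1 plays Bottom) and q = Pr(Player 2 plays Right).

p = 7/12, q = 1/2

Player 1's mix must leave Player 2 indifferent between Right and Left.
  Player 2's expected payoff from Right: p·(-2) + (1−p)·4 = -6p + 4
  Player 2's expected payoff from Left: p·3 + (1−p)·(-3) = 6p - 3
  -6p + 4 = 6p - 3  ⇒  -12p = -7  ⇒  p = 7/12.
Player 2's mix must leave Player 1 indifferent between Bottom and Top.
  Player 1's payoff to Bottom: q·2 + (1−q)·(-3) = 5q - 3
  Player 1's payoff to Top: q·(-4) + (1−q)·3 = -7q + 3
  5q - 3 = -7q + 3  ⇒  12q = 6  ⇒  q = 1/2.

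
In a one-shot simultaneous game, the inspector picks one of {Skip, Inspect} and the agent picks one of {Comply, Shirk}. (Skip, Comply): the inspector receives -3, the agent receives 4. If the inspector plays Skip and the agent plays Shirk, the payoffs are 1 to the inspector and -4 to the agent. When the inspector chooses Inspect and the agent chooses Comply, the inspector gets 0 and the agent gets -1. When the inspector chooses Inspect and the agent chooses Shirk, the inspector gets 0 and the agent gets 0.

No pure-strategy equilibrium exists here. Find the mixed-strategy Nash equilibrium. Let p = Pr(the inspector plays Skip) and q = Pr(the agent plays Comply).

The agent's indifference between Comply and Shirk determines the inspector's mixing probability p:
  the agent's expected payoff from Comply: p·4 + (1−p)·(-1) = 5p - 1
  the agent's expected payoff from Shirk: p·(-4) + (1−p)·0 = -4p
  5p - 1 = -4p  ⇒  9p = 1  ⇒  p = 1/9.
In a mixed equilibrium the inspector is indifferent between Skip and Inspect; this condition fixes q.
  the inspector's payoff to Skip: q·(-3) + (1−q)·1 = -4q + 1
  the inspector's payoff to Inspect: q·0 + (1−q)·0 = 0
  -4q + 1 = 0  ⇒  -4q = -1  ⇒  q = 1/4.

p = 1/9, q = 1/4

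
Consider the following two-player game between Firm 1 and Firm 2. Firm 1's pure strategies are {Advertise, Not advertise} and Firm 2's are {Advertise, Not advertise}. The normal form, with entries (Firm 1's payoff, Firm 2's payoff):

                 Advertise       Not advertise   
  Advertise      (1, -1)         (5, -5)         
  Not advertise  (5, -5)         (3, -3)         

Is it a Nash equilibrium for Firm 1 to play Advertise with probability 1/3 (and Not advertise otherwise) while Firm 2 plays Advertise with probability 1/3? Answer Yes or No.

Check Firm 2's indifference given Firm 1's mix p = 1/3:
  payoff from Advertise = -11/3; payoff from Not advertise = -11/3 — equal.
Check Firm 1's indifference given Firm 2's mix q = 1/3:
  payoff from Advertise = 11/3; payoff from Not advertise = 11/3 — equal.
Both players are indifferent, so neither can profitably deviate.

Yes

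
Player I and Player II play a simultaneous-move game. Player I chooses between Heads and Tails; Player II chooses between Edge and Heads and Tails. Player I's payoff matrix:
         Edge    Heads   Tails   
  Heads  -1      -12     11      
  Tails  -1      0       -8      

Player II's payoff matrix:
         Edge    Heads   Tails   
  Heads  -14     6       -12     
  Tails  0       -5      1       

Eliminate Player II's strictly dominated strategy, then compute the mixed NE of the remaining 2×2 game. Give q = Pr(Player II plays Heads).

Player II's strategy Edge is strictly dominated by Tails: -12 > -14 and 1 > 0. Eliminate Edge.
In a mixed equilibrium Player I is indifferent between Heads and Tails; this condition fixes q.
  Player I's payoff from Heads: q·(-12) + (1−q)·11 = -23q + 11
  Player I's payoff from Tails: q·0 + (1−q)·(-8) = 8q - 8
  -23q + 11 = 8q - 8  ⇒  -31q = -19  ⇒  q = 19/31.

q = 19/31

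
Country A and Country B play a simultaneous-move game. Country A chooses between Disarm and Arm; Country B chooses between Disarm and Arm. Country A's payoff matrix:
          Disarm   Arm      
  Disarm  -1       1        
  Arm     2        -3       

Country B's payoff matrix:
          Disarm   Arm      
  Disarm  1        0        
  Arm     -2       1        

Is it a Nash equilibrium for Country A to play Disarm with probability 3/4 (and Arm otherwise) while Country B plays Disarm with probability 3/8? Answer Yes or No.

Given Country B's mix q = 3/8, Country A's payoff from Disarm is 1/4 but from Arm is -9/8. Country A strictly prefers Disarm, so Country A would not mix.
So the proposed profile is not a Nash equilibrium.

No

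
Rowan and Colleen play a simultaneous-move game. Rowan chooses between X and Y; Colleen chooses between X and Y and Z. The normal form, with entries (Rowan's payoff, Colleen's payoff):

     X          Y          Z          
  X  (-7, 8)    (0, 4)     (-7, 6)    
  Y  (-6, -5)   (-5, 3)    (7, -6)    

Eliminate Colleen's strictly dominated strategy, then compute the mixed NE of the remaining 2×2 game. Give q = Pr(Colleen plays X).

q = 5/6

Colleen's strategy Z is strictly dominated by X: 8 > 6 and -5 > -6. Eliminate Z.
Set Rowan's expected payoff from X equal to that from Y:
  Rowan's payoff from X: q·(-7) + (1−q)·0 = -7q
  Rowan's payoff from Y: q·(-6) + (1−q)·(-5) = -q - 5
  -7q = -q - 5  ⇒  -6q = -5  ⇒  q = 5/6.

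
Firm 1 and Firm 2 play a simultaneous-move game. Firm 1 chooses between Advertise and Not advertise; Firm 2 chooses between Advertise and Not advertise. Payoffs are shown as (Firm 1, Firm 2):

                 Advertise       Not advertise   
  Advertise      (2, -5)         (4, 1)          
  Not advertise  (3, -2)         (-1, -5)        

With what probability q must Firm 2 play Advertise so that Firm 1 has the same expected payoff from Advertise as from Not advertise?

Firm 1's indifference between Advertise and Not advertise determines Firm 2's mixing probability q:
  Firm 1's payoff to Advertise: q·2 + (1−q)·4 = -2q + 4
  Firm 1's payoff to Not advertise: q·3 + (1−q)·(-1) = 4q - 1
  -2q + 4 = 4q - 1  ⇒  -6q = -5  ⇒  q = 5/6.

q = 5/6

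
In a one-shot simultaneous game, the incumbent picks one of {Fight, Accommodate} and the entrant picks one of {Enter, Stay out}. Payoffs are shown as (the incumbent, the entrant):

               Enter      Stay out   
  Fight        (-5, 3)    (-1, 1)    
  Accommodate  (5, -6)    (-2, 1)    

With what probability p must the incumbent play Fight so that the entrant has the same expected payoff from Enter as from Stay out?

p = 7/9

The incumbent's mix must leave the entrant indifferent between Enter and Stay out.
  the entrant's expected payoff from Enter: p·3 + (1−p)·(-6) = 9p - 6
  the entrant's expected payoff from Stay out: p·1 + (1−p)·1 = 1
  9p - 6 = 1  ⇒  9p = 7  ⇒  p = 7/9.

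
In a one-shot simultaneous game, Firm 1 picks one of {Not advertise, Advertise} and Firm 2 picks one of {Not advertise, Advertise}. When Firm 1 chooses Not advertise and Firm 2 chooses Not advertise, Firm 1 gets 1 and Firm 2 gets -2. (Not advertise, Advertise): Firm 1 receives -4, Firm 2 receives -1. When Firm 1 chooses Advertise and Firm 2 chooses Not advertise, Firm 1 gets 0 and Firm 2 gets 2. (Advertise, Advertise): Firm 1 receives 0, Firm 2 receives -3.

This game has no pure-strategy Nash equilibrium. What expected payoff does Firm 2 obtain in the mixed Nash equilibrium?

-4/3

Firm 2's indifference between Not advertise and Advertise determines Firm 1's mixing probability p:
  Firm 2's payoff from Not advertise: p·(-2) + (1−p)·2 = -4p + 2
  Firm 2's payoff from Advertise: p·(-1) + (1−p)·(-3) = 2p - 3
  -4p + 2 = 2p - 3  ⇒  -6p = -5  ⇒  p = 5/6.
At equilibrium Firm 2 is indifferent across columns, so Firm 2's payoff equals the payoff from Not advertise: (5/6)·(-2) + (1/6)·2 = -4/3.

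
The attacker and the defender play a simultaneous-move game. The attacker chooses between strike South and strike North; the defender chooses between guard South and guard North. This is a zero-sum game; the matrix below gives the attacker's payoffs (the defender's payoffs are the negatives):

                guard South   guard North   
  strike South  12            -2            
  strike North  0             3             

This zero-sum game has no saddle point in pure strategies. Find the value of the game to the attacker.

Set the attacker's expected payoff from strike South equal to that from strike North:
  the attacker's expected payoff from strike South: q·12 + (1−q)·(-2) = 14q - 2
  the attacker's expected payoff from strike North: q·0 + (1−q)·3 = -3q + 3
  14q - 2 = -3q + 3  ⇒  17q = 5  ⇒  q = 5/17.
The value is the attacker's expected payoff against this mix (using strike South): (5/17)·12 + (12/17)·(-2) = 36/17.

v = 36/17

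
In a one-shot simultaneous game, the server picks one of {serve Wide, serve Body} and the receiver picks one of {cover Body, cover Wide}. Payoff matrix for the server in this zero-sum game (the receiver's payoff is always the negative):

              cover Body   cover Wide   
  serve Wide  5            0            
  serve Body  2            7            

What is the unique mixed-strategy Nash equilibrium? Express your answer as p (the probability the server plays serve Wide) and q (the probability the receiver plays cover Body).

p = 1/2, q = 7/10

The server's mix must leave the receiver indifferent between cover Body and cover Wide.
  the receiver's payoff to cover Body: p·(-5) + (1−p)·(-2) = -3p - 2
  the receiver's payoff to cover Wide: p·0 + (1−p)·(-7) = 7p - 7
  -3p - 2 = 7p - 7  ⇒  -10p = -5  ⇒  p = 1/2.
The server's indifference between serve Wide and serve Body determines the receiver's mixing probability q:
  the server's expected payoff from serve Wide: q·5 + (1−q)·0 = 5q
  the server's expected payoff from serve Body: q·2 + (1−q)·7 = -5q + 7
  5q = -5q + 7  ⇒  10q = 7  ⇒  q = 7/10.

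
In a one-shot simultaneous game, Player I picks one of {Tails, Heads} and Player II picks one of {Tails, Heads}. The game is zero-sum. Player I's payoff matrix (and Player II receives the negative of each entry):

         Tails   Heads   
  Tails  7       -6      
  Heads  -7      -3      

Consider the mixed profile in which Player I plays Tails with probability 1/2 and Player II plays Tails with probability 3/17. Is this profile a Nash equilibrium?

No

Given Player I's mix p = 1/2, Player II's payoff from Tails is 0 but from Heads is 9/2. Player II strictly prefers Heads, so Player II would not mix.
So the proposed profile is not a Nash equilibrium.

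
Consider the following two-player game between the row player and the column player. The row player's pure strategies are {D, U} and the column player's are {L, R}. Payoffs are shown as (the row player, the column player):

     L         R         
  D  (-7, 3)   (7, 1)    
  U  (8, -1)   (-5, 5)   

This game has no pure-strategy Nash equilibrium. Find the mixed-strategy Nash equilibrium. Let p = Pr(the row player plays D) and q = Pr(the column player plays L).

p = 3/4, q = 4/9

In a mixed equilibrium the column player is indifferent between L and R; this condition fixes p.
  the column player's payoff from L: p·3 + (1−p)·(-1) = 4p - 1
  the column player's payoff from R: p·1 + (1−p)·5 = -4p + 5
  4p - 1 = -4p + 5  ⇒  8p = 6  ⇒  p = 3/4.
Set the row player's expected payoff from D equal to that from U:
  the row player's payoff from D: q·(-7) + (1−q)·7 = -14q + 7
  the row player's payoff from U: q·8 + (1−q)·(-5) = 13q - 5
  -14q + 7 = 13q - 5  ⇒  -27q = -12  ⇒  q = 4/9.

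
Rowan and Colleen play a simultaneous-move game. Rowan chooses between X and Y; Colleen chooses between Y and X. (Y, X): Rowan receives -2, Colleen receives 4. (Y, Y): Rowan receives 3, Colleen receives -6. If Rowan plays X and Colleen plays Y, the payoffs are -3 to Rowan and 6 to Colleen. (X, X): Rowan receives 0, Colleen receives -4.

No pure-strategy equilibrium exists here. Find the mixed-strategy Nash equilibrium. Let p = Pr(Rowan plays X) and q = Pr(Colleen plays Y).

Rowan's mix must leave Colleen indifferent between Y and X.
  Colleen's expected payoff from Y: p·6 + (1−p)·(-6) = 12p - 6
  Colleen's expected payoff from X: p·(-4) + (1−p)·4 = -8p + 4
  12p - 6 = -8p + 4  ⇒  20p = 10  ⇒  p = 1/2.
Rowan's indifference between X and Y determines Colleen's mixing probability q:
  Rowan's payoff to X: q·(-3) + (1−q)·0 = -3q
  Rowan's payoff to Y: q·3 + (1−q)·(-2) = 5q - 2
  -3q = 5q - 2  ⇒  -8q = -2  ⇒  q = 1/4.

p = 1/2, q = 1/4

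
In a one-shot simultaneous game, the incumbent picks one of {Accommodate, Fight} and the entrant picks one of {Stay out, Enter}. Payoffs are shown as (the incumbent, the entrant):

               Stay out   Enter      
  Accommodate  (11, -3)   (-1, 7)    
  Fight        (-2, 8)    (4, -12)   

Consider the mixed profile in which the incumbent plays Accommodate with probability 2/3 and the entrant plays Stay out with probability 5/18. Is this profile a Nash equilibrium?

Check the entrant's indifference given the incumbent's mix p = 2/3:
  payoff from Stay out = 2/3; payoff from Enter = 2/3 — equal.
Check the incumbent's indifference given the entrant's mix q = 5/18:
  payoff from Accommodate = 7/3; payoff from Fight = 7/3 — equal.
Both players are indifferent, so neither can profitably deviate.

Yes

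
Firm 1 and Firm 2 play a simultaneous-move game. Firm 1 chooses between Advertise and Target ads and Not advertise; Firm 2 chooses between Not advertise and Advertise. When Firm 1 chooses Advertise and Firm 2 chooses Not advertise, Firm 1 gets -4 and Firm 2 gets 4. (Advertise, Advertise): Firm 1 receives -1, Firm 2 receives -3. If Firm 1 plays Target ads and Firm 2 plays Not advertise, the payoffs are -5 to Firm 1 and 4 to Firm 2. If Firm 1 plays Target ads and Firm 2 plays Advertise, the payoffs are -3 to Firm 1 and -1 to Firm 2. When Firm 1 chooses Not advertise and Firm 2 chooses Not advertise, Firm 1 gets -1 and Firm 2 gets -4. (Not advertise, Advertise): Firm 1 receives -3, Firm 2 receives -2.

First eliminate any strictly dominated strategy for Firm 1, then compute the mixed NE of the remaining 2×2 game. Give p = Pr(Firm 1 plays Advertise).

p = 2/9

Firm 1's strategy Target ads is strictly dominated by Advertise: -4 > -5 and -1 > -3. Eliminate Target ads.
Firm 1's mix must leave Firm 2 indifferent between Not advertise and Advertise.
  Firm 2's expected payoff from Not advertise: p·4 + (1−p)·(-4) = 8p - 4
  Firm 2's expected payoff from Advertise: p·(-3) + (1−p)·(-2) = -p - 2
  8p - 4 = -p - 2  ⇒  9p = 2  ⇒  p = 2/9.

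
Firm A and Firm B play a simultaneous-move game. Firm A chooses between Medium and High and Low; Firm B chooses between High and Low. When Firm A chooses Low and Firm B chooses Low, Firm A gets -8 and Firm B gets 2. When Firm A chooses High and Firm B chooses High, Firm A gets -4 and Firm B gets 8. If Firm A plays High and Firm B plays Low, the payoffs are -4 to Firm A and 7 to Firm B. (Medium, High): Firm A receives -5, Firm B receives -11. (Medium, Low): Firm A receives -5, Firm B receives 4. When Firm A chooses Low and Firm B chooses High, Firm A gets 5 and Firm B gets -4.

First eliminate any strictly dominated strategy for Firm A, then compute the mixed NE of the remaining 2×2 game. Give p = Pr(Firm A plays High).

Firm A's strategy Medium is strictly dominated by High: -4 > -5 and -4 > -5. Eliminate Medium.
For Firm B to be willing to mix, Firm B must be indifferent between High and Low, which pins down Firm A's mix.
  Firm B's payoff to High: p·8 + (1−p)·(-4) = 12p - 4
  Firm B's payoff to Low: p·7 + (1−p)·2 = 5p + 2
  12p - 4 = 5p + 2  ⇒  7p = 6  ⇒  p = 6/7.

p = 6/7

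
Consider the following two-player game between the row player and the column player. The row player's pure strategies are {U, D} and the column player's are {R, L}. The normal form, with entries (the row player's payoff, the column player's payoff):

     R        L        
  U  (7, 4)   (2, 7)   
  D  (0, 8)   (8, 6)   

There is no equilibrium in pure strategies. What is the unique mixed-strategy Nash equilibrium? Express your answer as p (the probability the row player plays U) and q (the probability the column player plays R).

Set the column player's expected payoff from R equal to that from L:
  the column player's expected payoff from R: p·4 + (1−p)·8 = -4p + 8
  the column player's expected payoff from L: p·7 + (1−p)·6 = p + 6
  -4p + 8 = p + 6  ⇒  -5p = -2  ⇒  p = 2/5.
The row player's indifference between U and D determines the column player's mixing probability q:
  the row player's expected payoff from U: q·7 + (1−q)·2 = 5q + 2
  the row player's expected payoff from D: q·0 + (1−q)·8 = -8q + 8
  5q + 2 = -8q + 8  ⇒  13q = 6  ⇒  q = 6/13.

p = 2/5, q = 6/13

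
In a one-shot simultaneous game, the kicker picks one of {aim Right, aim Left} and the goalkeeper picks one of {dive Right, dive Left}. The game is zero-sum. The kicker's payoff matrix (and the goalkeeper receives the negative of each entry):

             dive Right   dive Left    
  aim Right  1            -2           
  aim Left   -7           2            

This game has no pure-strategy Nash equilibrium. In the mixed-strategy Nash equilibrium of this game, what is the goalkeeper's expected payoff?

The kicker's mix must leave the goalkeeper indifferent between dive Right and dive Left.
  the goalkeeper's payoff to dive Right: p·(-1) + (1−p)·7 = -8p + 7
  the goalkeeper's payoff to dive Left: p·2 + (1−p)·(-2) = 4p - 2
  -8p + 7 = 4p - 2  ⇒  -12p = -9  ⇒  p = 3/4.
At equilibrium the goalkeeper is indifferent across columns, so the goalkeeper's payoff equals the payoff from dive Right: (3/4)·(-1) + (1/4)·7 = 1.

1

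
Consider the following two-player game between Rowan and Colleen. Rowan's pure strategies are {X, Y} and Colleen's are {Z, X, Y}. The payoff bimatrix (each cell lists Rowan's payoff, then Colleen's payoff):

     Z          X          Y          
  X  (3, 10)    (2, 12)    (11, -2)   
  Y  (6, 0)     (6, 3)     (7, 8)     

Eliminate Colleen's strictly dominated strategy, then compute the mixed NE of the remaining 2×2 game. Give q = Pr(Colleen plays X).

q = 1/2

Colleen's strategy Z is strictly dominated by X: 12 > 10 and 3 > 0. Eliminate Z.
In a mixed equilibrium Rowan is indifferent between X and Y; this condition fixes q.
  Rowan's payoff to X: q·2 + (1−q)·11 = -9q + 11
  Rowan's payoff to Y: q·6 + (1−q)·7 = -q + 7
  -9q + 11 = -q + 7  ⇒  -8q = -4  ⇒  q = 1/2.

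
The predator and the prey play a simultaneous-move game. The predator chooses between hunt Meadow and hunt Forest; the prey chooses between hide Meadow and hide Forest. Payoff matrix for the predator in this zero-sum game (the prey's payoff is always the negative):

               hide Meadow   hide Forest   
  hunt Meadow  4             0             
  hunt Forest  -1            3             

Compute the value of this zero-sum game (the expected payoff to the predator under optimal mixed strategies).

v = 3/2

The prey's mix must leave the predator indifferent between hunt Meadow and hunt Forest.
  the predator's expected payoff from hunt Meadow: q·4 + (1−q)·0 = 4q
  the predator's expected payoff from hunt Forest: q·(-1) + (1−q)·3 = -4q + 3
  4q = -4q + 3  ⇒  8q = 3  ⇒  q = 3/8.
The value is the predator's expected payoff against this mix (using hunt Meadow): (3/8)·4 + (5/8)·0 = 3/2.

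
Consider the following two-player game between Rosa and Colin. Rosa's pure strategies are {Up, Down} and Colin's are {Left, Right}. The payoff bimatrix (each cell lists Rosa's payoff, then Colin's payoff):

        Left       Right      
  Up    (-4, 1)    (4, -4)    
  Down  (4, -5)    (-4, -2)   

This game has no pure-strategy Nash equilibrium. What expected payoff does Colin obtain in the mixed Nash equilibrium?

-11/4

Colin's indifference between Left and Right determines Rosa's mixing probability p:
  Colin's payoff from Left: p·1 + (1−p)·(-5) = 6p - 5
  Colin's payoff from Right: p·(-4) + (1−p)·(-2) = -2p - 2
  6p - 5 = -2p - 2  ⇒  8p = 3  ⇒  p = 3/8.
At equilibrium Colin is indifferent across columns, so Colin's payoff equals the payoff from Left: (3/8)·1 + (5/8)·(-5) = -11/4.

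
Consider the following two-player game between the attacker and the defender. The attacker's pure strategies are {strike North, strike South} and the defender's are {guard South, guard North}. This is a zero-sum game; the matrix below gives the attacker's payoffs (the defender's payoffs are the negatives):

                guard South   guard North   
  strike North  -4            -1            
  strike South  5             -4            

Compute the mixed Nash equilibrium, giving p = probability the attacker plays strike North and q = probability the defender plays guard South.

p = 3/4, q = 1/4

The defender's indifference between guard South and guard North determines the attacker's mixing probability p:
  the defender's payoff from guard South: p·4 + (1−p)·(-5) = 9p - 5
  the defender's payoff from guard North: p·1 + (1−p)·4 = -3p + 4
  9p - 5 = -3p + 4  ⇒  12p = 9  ⇒  p = 3/4.
The defender's mix must leave the attacker indifferent between strike North and strike South.
  the attacker's payoff to strike North: q·(-4) + (1−q)·(-1) = -3q - 1
  the attacker's payoff to strike South: q·5 + (1−q)·(-4) = 9q - 4
  -3q - 1 = 9q - 4  ⇒  -12q = -3  ⇒  q = 1/4.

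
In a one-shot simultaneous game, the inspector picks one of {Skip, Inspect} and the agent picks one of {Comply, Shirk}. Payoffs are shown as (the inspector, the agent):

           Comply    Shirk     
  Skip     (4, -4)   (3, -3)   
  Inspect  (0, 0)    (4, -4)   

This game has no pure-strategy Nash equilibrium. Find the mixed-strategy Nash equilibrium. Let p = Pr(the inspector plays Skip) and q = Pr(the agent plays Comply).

For the agent to be willing to mix, the agent must be indifferent between Comply and Shirk, which pins down the inspector's mix.
  the agent's payoff to Comply: p·(-4) + (1−p)·0 = -4p
  the agent's payoff to Shirk: p·(-3) + (1−p)·(-4) = p - 4
  -4p = p - 4  ⇒  -5p = -4  ⇒  p = 4/5.
For the inspector to be willing to mix, the inspector must be indifferent between Skip and Inspect, which pins down the agent's mix.
  the inspector's payoff from Skip: q·4 + (1−q)·3 = q + 3
  the inspector's payoff from Inspect: q·0 + (1−q)·4 = -4q + 4
  q + 3 = -4q + 4  ⇒  5q = 1  ⇒  q = 1/5.

p = 4/5, q = 1/5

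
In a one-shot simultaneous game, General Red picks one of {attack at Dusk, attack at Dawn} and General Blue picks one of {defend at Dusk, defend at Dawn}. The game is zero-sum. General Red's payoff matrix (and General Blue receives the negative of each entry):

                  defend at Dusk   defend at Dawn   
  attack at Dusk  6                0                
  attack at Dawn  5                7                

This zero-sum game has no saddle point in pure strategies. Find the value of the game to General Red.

In a mixed equilibrium General Red is indifferent between attack at Dusk and attack at Dawn; this condition fixes q.
  General Red's expected payoff from attack at Dusk: q·6 + (1−q)·0 = 6q
  General Red's expected payoff from attack at Dawn: q·5 + (1−q)·7 = -2q + 7
  6q = -2q + 7  ⇒  8q = 7  ⇒  q = 7/8.
The value is General Red's expected payoff against this mix (using attack at Dusk): (7/8)·6 + (1/8)·0 = 21/4.

v = 21/4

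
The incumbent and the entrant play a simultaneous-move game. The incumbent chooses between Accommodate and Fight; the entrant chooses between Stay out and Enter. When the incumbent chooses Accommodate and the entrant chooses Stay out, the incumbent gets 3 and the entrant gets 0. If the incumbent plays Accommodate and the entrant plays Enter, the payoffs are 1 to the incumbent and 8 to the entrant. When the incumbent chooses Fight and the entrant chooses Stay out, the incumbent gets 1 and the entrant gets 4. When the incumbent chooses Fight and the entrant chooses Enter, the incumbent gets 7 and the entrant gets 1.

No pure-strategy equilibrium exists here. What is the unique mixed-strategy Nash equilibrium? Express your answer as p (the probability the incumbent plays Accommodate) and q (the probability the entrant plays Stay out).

p = 3/11, q = 3/4

The entrant's indifference between Stay out and Enter determines the incumbent's mixing probability p:
  the entrant's payoff from Stay out: p·0 + (1−p)·4 = -4p + 4
  the entrant's payoff from Enter: p·8 + (1−p)·1 = 7p + 1
  -4p + 4 = 7p + 1  ⇒  -11p = -3  ⇒  p = 3/11.
The incumbent's indifference between Accommodate and Fight determines the entrant's mixing probability q:
  the incumbent's payoff to Accommodate: q·3 + (1−q)·1 = 2q + 1
  the incumbent's payoff to Fight: q·1 + (1−q)·7 = -6q + 7
  2q + 1 = -6q + 7  ⇒  8q = 6  ⇒  q = 3/4.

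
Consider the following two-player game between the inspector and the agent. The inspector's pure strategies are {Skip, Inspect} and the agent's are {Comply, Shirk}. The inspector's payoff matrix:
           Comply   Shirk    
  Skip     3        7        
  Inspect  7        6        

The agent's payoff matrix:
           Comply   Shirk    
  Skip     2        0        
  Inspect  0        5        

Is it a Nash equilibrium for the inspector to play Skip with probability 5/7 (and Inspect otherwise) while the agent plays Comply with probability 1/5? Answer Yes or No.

Yes

Check the agent's indifference given the inspector's mix p = 5/7:
  payoff from Comply = 10/7; payoff from Shirk = 10/7 — equal.
Check the inspector's indifference given the agent's mix q = 1/5:
  payoff from Skip = 31/5; payoff from Inspect = 31/5 — equal.
Both players are indifferent, so neither can profitably deviate.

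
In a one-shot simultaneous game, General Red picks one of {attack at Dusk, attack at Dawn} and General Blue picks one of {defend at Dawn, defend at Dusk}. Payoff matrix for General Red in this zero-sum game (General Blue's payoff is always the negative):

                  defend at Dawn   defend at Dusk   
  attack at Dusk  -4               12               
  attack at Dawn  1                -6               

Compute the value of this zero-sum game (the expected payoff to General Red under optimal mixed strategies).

v = -12/23

In a mixed equilibrium General Red is indifferent between attack at Dusk and attack at Dawn; this condition fixes q.
  General Red's payoff from attack at Dusk: q·(-4) + (1−q)·12 = -16q + 12
  General Red's payoff from attack at Dawn: q·1 + (1−q)·(-6) = 7q - 6
  -16q + 12 = 7q - 6  ⇒  -23q = -18  ⇒  q = 18/23.
The value is General Red's expected payoff against this mix (using attack at Dusk): (18/23)·(-4) + (5/23)·12 = -12/23.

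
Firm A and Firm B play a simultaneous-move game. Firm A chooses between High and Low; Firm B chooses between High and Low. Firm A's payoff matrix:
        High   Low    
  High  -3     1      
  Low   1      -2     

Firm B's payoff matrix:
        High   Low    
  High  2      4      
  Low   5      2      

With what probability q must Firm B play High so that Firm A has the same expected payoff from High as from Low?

Firm B's mix must leave Firm A indifferent between High and Low.
  Firm A's expected payoff from High: q·(-3) + (1−q)·1 = -4q + 1
  Firm A's expected payoff from Low: q·1 + (1−q)·(-2) = 3q - 2
  -4q + 1 = 3q - 2  ⇒  -7q = -3  ⇒  q = 3/7.

q = 3/7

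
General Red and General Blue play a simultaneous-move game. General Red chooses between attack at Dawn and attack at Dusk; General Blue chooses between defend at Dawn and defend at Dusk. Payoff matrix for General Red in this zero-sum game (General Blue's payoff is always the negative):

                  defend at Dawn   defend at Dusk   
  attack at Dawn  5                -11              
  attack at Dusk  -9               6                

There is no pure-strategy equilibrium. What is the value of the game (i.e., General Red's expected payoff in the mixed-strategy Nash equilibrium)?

v = -69/31

For General Red to be willing to mix, General Red must be indifferent between attack at Dawn and attack at Dusk, which pins down General Blue's mix.
  General Red's payoff from attack at Dawn: q·5 + (1−q)·(-11) = 16q - 11
  General Red's payoff from attack at Dusk: q·(-9) + (1−q)·6 = -15q + 6
  16q - 11 = -15q + 6  ⇒  31q = 17  ⇒  q = 17/31.
The value is General Red's expected payoff against this mix (using attack at Dawn): (17/31)·5 + (14/31)·(-11) = -69/31.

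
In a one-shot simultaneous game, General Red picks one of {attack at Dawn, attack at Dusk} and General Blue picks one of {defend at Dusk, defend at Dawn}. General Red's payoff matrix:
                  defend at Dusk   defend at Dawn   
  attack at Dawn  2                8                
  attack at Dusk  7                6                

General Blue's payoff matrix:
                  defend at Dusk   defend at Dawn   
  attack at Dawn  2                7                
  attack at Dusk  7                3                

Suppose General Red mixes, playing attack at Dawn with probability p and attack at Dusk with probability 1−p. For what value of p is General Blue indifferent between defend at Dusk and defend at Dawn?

Set General Blue's expected payoff from defend at Dusk equal to that from defend at Dawn:
  General Blue's payoff from defend at Dusk: p·2 + (1−p)·7 = -5p + 7
  General Blue's payoff from defend at Dawn: p·7 + (1−p)·3 = 4p + 3
  -5p + 7 = 4p + 3  ⇒  -9p = -4  ⇒  p = 4/9.

p = 4/9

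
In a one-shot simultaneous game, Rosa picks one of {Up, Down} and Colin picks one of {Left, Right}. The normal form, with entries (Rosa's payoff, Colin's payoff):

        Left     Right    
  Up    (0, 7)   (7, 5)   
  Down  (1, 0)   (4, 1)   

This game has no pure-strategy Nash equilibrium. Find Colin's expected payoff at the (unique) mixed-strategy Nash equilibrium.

Set Colin's expected payoff from Left equal to that from Right:
  Colin's payoff to Left: p·7 + (1−p)·0 = 7p
  Colin's payoff to Right: p·5 + (1−p)·1 = 4p + 1
  7p = 4p + 1  ⇒  3p = 1  ⇒  p = 1/3.
At equilibrium Colin is indifferent across columns, so Colin's payoff equals the payoff from Left: (1/3)·7 + (2/3)·0 = 7/3.

7/3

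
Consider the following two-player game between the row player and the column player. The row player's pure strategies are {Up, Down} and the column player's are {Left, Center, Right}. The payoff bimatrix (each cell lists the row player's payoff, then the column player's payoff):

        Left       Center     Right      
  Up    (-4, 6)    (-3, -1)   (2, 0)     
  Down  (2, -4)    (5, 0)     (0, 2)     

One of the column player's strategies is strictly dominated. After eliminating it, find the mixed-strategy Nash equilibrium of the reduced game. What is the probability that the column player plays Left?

The column player's strategy Center is strictly dominated by Right: 0 > -1 and 2 > 0. Eliminate Center.
The column player's mix must leave the row player indifferent between Up and Down.
  the row player's payoff to Up: q·(-4) + (1−q)·2 = -6q + 2
  the row player's payoff to Down: q·2 + (1−q)·0 = 2q
  -6q + 2 = 2q  ⇒  -8q = -2  ⇒  q = 1/4.

q = 1/4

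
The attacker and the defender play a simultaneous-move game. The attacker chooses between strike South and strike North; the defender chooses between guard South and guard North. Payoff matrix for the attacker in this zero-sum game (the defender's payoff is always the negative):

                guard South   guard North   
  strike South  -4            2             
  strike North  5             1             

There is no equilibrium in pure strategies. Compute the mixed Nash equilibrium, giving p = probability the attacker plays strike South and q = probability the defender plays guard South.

In a mixed equilibrium the defender is indifferent between guard South and guard North; this condition fixes p.
  the defender's payoff to guard South: p·4 + (1−p)·(-5) = 9p - 5
  the defender's payoff to guard North: p·(-2) + (1−p)·(-1) = -p - 1
  9p - 5 = -p - 1  ⇒  10p = 4  ⇒  p = 2/5.
In a mixed equilibrium the attacker is indifferent between strike South and strike North; this condition fixes q.
  the attacker's payoff from strike South: q·(-4) + (1−q)·2 = -6q + 2
  the attacker's payoff from strike North: q·5 + (1−q)·1 = 4q + 1
  -6q + 2 = 4q + 1  ⇒  -10q = -1  ⇒  q = 1/10.

p = 2/5, q = 1/10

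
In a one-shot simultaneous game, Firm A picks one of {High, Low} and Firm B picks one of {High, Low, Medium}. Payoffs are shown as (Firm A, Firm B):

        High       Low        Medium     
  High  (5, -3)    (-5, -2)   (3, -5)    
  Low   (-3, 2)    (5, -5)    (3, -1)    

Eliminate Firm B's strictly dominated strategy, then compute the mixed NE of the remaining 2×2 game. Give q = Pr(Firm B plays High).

q = 5/9

Firm B's strategy Medium is strictly dominated by High: -3 > -5 and 2 > -1. Eliminate Medium.
For Firm A to be willing to mix, Firm A must be indifferent between High and Low, which pins down Firm B's mix.
  Firm A's payoff to High: q·5 + (1−q)·(-5) = 10q - 5
  Firm A's payoff to Low: q·(-3) + (1−q)·5 = -8q + 5
  10q - 5 = -8q + 5  ⇒  18q = 10  ⇒  q = 5/9.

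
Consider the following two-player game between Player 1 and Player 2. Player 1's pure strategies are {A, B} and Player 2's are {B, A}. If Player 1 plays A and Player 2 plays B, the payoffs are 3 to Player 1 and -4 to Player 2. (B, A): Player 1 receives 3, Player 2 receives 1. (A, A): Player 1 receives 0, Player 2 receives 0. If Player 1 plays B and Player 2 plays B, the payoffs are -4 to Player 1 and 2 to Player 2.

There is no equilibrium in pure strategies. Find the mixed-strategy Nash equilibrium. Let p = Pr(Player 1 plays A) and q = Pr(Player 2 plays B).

For Player 2 to be willing to mix, Player 2 must be indifferent between B and A, which pins down Player 1's mix.
  Player 2's expected payoff from B: p·(-4) + (1−p)·2 = -6p + 2
  Player 2's expected payoff from A: p·0 + (1−p)·1 = -p + 1
  -6p + 2 = -p + 1  ⇒  -5p = -1  ⇒  p = 1/5.
Set Player 1's expected payoff from A equal to that from B:
  Player 1's payoff to A: q·3 + (1−q)·0 = 3q
  Player 1's payoff to B: q·(-4) + (1−q)·3 = -7q + 3
  3q = -7q + 3  ⇒  10q = 3  ⇒  q = 3/10.

p = 1/5, q = 3/10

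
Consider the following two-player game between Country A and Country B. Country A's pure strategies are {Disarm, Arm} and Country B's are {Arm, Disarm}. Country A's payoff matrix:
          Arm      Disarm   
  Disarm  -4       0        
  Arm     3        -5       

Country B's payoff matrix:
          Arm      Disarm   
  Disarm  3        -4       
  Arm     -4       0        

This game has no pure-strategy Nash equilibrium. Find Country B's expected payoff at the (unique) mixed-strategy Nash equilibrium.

Set Country B's expected payoff from Arm equal to that from Disarm:
  Country B's payoff to Arm: p·3 + (1−p)·(-4) = 7p - 4
  Country B's payoff to Disarm: p·(-4) + (1−p)·0 = -4p
  7p - 4 = -4p  ⇒  11p = 4  ⇒  p = 4/11.
At equilibrium Country B is indifferent across columns, so Country B's payoff equals the payoff from Arm: (4/11)·3 + (7/11)·(-4) = -16/11.

-16/11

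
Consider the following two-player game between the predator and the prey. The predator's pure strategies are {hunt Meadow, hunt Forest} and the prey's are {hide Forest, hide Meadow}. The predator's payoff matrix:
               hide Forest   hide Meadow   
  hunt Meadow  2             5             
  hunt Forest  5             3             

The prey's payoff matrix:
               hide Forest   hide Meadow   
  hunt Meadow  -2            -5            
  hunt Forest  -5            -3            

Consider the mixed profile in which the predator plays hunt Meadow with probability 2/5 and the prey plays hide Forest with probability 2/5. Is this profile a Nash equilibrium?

Yes

Check the prey's indifference given the predator's mix p = 2/5:
  payoff from hide Forest = -19/5; payoff from hide Meadow = -19/5 — equal.
Check the predator's indifference given the prey's mix q = 2/5:
  payoff from hunt Meadow = 19/5; payoff from hunt Forest = 19/5 — equal.
Both players are indifferent, so neither can profitably deviate.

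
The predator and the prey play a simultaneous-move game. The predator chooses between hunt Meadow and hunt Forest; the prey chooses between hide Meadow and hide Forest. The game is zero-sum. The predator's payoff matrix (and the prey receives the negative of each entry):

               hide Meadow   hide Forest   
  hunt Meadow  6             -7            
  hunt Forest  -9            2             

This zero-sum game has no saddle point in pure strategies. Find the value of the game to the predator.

In a mixed equilibrium the predator is indifferent between hunt Meadow and hunt Forest; this condition fixes q.
  the predator's expected payoff from hunt Meadow: q·6 + (1−q)·(-7) = 13q - 7
  the predator's expected payoff from hunt Forest: q·(-9) + (1−q)·2 = -11q + 2
  13q - 7 = -11q + 2  ⇒  24q = 9  ⇒  q = 3/8.
The value is the predator's expected payoff against this mix (using hunt Meadow): (3/8)·6 + (5/8)·(-7) = -17/8.

v = -17/8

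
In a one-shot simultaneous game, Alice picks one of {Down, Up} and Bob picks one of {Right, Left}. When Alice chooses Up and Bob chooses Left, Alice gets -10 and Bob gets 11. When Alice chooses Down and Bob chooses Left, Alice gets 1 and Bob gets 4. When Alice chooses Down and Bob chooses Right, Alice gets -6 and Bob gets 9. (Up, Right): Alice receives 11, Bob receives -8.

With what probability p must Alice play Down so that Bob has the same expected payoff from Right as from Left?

p = 19/24

Set Bob's expected payoff from Right equal to that from Left:
  Bob's payoff from Right: p·9 + (1−p)·(-8) = 17p - 8
  Bob's payoff from Left: p·4 + (1−p)·11 = -7p + 11
  17p - 8 = -7p + 11  ⇒  24p = 19  ⇒  p = 19/24.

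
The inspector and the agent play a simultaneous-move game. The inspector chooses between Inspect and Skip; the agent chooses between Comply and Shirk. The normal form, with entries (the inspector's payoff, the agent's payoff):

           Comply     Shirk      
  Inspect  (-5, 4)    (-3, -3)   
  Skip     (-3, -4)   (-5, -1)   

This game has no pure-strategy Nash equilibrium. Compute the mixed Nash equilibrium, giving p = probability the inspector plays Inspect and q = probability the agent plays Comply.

p = 3/10, q = 1/2

In a mixed equilibrium the agent is indifferent between Comply and Shirk; this condition fixes p.
  the agent's payoff to Comply: p·4 + (1−p)·(-4) = 8p - 4
  the agent's payoff to Shirk: p·(-3) + (1−p)·(-1) = -2p - 1
  8p - 4 = -2p - 1  ⇒  10p = 3  ⇒  p = 3/10.
In a mixed equilibrium the inspector is indifferent between Inspect and Skip; this condition fixes q.
  the inspector's payoff to Inspect: q·(-5) + (1−q)·(-3) = -2q - 3
  the inspector's payoff to Skip: q·(-3) + (1−q)·(-5) = 2q - 5
  -2q - 3 = 2q - 5  ⇒  -4q = -2  ⇒  q = 1/2.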